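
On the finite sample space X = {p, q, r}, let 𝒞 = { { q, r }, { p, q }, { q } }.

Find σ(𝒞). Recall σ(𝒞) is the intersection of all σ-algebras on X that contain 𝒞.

Take S₀ = 𝒞 ∪ {∅, X} = { {  }, { q }, { p, q }, { q, r }, X }.
Step 1. New:
  { p }  = { q, r }ᶜ
  { r }  = { p, q }ᶜ
  { p, r }  = { q }ᶜ
  [8 total]
Step 2: closed — nothing new.

σ(𝒞) = { {  }, { p }, { q }, { r }, { p, q }, { p, r }, { q, r }, X }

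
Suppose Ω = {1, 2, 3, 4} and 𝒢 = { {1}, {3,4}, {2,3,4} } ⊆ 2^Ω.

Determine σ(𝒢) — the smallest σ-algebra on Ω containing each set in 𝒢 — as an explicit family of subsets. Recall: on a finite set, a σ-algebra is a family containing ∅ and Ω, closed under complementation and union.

|σ(𝒢)| = 8.  σ(𝒢) = { {}, {1}, {2}, {1,2}, {3,4}, {1,3,4}, {2,3,4}, Ω }

Derivation:
Seed the family with 𝒢 together with ∅ and Ω: { {}, {1}, {3,4}, {2,3,4}, Ω }.
Round 1: 2 new —
  {1,2}  = complement {3,4}
  {1,3,4}  = {3,4} ∪ {1}
Round 2: 1 new —
  {2}  = complement {1,3,4}
Round 3: no new sets; the family is a σ-algebra.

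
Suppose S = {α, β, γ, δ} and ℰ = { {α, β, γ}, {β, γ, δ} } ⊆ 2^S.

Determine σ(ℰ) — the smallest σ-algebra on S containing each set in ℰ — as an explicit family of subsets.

Initial family (4 sets): { {}, {α, β, γ}, {β, γ, δ}, S }.
Pass 1. New:
  {α}  = complement {β, γ, δ}
  {δ}  = complement {α, β, γ}
Pass 2 (1 new):
  {α, δ}  = {δ} ∪ {α}
Pass 3: 1 new —
  {β, γ}  = complement {α, δ}
After Pass 4 the family is unchanged; done.

Therefore σ(ℰ) = { {}, {α}, {δ}, {α, δ}, {β, γ}, {α, β, γ}, {β, γ, δ}, S } (|σ(ℰ)| = 8).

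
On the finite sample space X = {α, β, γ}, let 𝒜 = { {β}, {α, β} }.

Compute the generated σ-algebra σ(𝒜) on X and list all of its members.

Answer: σ(𝒜) = { ∅, {α}, {β}, {γ}, {α, β}, {α, γ}, {β, γ}, X }

Trace:
Take S₀ = 𝒜 ∪ {∅, X} = { ∅, {β}, {α, β}, X }.
Pass 1: +2 →
  {γ}  = ᶜ of {α, β}
  {α, γ}  = ᶜ of {β}
  [6 total]
Pass 2. New:
  {β, γ}  = {γ} ∪ {β}
  [7 total]
Pass 3 (1 new):
  {α}  = ᶜ of {β, γ}
  [8 total]
Pass 4: closed — nothing new.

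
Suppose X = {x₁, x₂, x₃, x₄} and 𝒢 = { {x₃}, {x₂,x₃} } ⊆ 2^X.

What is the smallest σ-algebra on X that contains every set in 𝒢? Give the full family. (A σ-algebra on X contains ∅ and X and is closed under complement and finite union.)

Answer: σ(𝒢) = { {}, {x₂}, {x₃}, {x₁,x₄}, {x₂,x₃}, {x₁,x₂,x₄}, {x₁,x₃,x₄}, X }

Trace:
Initial family (4 sets): { {}, {x₃}, {x₂,x₃}, X }.
Pass 1 (2 new):
  {x₁,x₄}  = complement {x₂,x₃}
  {x₁,x₂,x₄}  = complement {x₃}
Pass 2. New:
  {x₁,x₃,x₄}  = {x₃} ∪ {x₁,x₄}
Pass 3: +1 →
  {x₂}  = complement {x₁,x₃,x₄}
Pass 4 adds nothing — fixpoint reached.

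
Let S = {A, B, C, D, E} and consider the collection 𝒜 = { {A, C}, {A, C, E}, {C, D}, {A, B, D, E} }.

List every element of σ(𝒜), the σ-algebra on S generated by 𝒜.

|σ(𝒜)| = 32.  σ(𝒜) = { ∅, {A}, {B}, {C}, {D}, {E}, {A, B}, {A, C}, {A, D}, {A, E}, {B, C}, {B, D}, {B, E}, {C, D}, {C, E}, {D, E}, {A, B, C}, {A, B, D}, {A, B, E}, {A, C, D}, {A, C, E}, {A, D, E}, {B, C, D}, {B, C, E}, {B, D, E}, {C, D, E}, {A, B, C, D}, {A, B, C, E}, {A, B, D, E}, {A, C, D, E}, {B, C, D, E}, S }

Trace:
Initial family (6 sets): { ∅, {A, C}, {C, D}, {A, C, E}, {A, B, D, E}, S }.
Step 1 adds 6:
  {C}  = S∖{A, B, D, E}
  {B, D}  = S∖{A, C, E}
  {A, B, E}  = S∖{C, D}
  {A, C, D}  = {C, D} ∪ {A, C}
  {B, D, E}  = S∖{A, C}
  {A, C, D, E}  = {C, D} ∪ {A, C, E}
  (now 12)
Step 2 (6 new):
  {B}  = S∖{A, C, D, E}
  {B, E}  = S∖{A, C, D}
  {B, C, D}  = {C, D} ∪ {B, D}
  {A, B, C, D}  = {A, C, D} ∪ {B, D}
  {A, B, C, E}  = {A, C, E} ∪ {A, B, E}
  {B, C, D, E}  = {C, D} ∪ {B, D, E}
  (now 18)
Step 3: 7 new —
  {A}  = S∖{B, C, D, E}
  {D}  = S∖{A, B, C, E}
  {E}  = S∖{A, B, C, D}
  {A, E}  = S∖{B, C, D}
  {B, C}  = {C} ∪ {B}
  {A, B, C}  = {A, C} ∪ {B}
  {B, C, E}  = {C} ∪ {B, E}
  (now 25)
Step 4: +7 →
  {A, B}  = {B} ∪ {A}
  {A, D}  = S∖{B, C, E}
  {C, E}  = {E} ∪ {C}
  {D, E}  = S∖{A, B, C}
  {A, B, D}  = {B, D} ∪ {A}
  {A, D, E}  = S∖{B, C}
  {C, D, E}  = {C, D} ∪ {E}
  (now 32)
After Step 5 the family is unchanged; done.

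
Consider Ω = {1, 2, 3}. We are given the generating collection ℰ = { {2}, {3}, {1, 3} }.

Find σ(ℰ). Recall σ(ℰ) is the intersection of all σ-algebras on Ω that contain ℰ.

Start: ℰ ∪ {∅, Ω} = { ∅, {2}, {3}, {1, 3}, Ω }.
Iteration 1: 2 new —
  {1, 2}  = {3}ᶜ
  {2, 3}  = {3} ∪ {2}
Iteration 2: +1 →
  {1}  = {2, 3}ᶜ
Iteration 3 adds nothing — fixpoint reached.

|σ(ℰ)| = 8.  σ(ℰ) = { ∅, {1}, {2}, {3}, {1, 2}, {1, 3}, {2, 3}, Ω }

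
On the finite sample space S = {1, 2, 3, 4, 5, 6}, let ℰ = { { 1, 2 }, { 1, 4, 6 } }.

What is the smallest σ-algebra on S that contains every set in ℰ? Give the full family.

Answer: σ(ℰ) = { {  }, { 1 }, { 2 }, { 1, 2 }, { 3, 5 }, { 4, 6 }, { 1, 3, 5 }, { 1, 4, 6 }, { 2, 3, 5 }, { 2, 4, 6 }, { 1, 2, 3, 5 }, { 1, 2, 4, 6 }, { 3, 4, 5, 6 }, { 1, 3, 4, 5, 6 }, { 2, 3, 4, 5, 6 }, S }

Trace:
Begin from { {  }, { 1, 2 }, { 1, 4, 6 }, S } (that is, ℰ plus ∅ and S).
Round 1 (3 new):
  { 2, 3, 5 }  = S∖{ 1, 4, 6 }
  { 1, 2, 4, 6 }  = { 1, 2 } ∪ { 1, 4, 6 }
  { 3, 4, 5, 6 }  = S∖{ 1, 2 }
  [7 total]
Round 2. New:
  { 3, 5 }  = S∖{ 1, 2, 4, 6 }
  { 1, 2, 3, 5 }  = { 2, 3, 5 } ∪ { 1, 2 }
  { 1, 3, 4, 5, 6 }  = { 3, 4, 5, 6 } ∪ { 1, 4, 6 }
  { 2, 3, 4, 5, 6 }  = { 2, 3, 5 } ∪ { 3, 4, 5, 6 }
  [11 total]
Round 3 (3 new):
  { 1 }  = S∖{ 2, 3, 4, 5, 6 }
  { 2 }  = S∖{ 1, 3, 4, 5, 6 }
  { 4, 6 }  = S∖{ 1, 2, 3, 5 }
  [14 total]
Round 4: 2 new —
  { 1, 3, 5 }  = { 3, 5 } ∪ { 1 }
  { 2, 4, 6 }  = { 2 } ∪ { 4, 6 }
  [16 total]
Round 5: no new sets; the family is a σ-algebra.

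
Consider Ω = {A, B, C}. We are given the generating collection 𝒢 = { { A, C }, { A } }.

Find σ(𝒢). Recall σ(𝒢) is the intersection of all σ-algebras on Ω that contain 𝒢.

Begin from { ∅, { A }, { A, C }, Ω } (that is, 𝒢 plus ∅ and Ω).
Pass 1 adds 2:
  { B }  = ᶜ of { A, C }
  { B, C }  = ᶜ of { A }
Pass 2. New:
  { A, B }  = { B } ∪ { A }
Pass 3. New:
  { C }  = ᶜ of { A, B }
Pass 4: closed — nothing new.

Hence σ(𝒢) has 8 members: { ∅, { A }, { B }, { C }, { A, B }, { A, C }, { B, C }, Ω }.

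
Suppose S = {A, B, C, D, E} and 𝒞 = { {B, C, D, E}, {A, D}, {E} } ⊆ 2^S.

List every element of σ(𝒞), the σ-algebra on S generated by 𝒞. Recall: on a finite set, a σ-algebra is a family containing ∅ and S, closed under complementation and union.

σ(𝒞) (16 sets): { {}, {A}, {D}, {E}, {A, D}, {A, E}, {B, C}, {D, E}, {A, B, C}, {A, D, E}, {B, C, D}, {B, C, E}, {A, B, C, D}, {A, B, C, E}, {B, C, D, E}, S }

Working:
Seed the family with 𝒞 together with ∅ and S: { {}, {E}, {A, D}, {B, C, D, E}, S }.
Step 1. New:
  {A}  = S∖{B, C, D, E}
  {A, D, E}  = {A, D} ∪ {E}
  {B, C, E}  = S∖{A, D}
  {A, B, C, D}  = S∖{E}
Step 2 adds 3:
  {A, E}  = {E} ∪ {A}
  {B, C}  = S∖{A, D, E}
  {A, B, C, E}  = {B, C, E} ∪ {A}
Step 3: +3 →
  {D}  = S∖{A, B, C, E}
  {A, B, C}  = {B, C} ∪ {A}
  {B, C, D}  = S∖{A, E}
Step 4: +1 →
  {D, E}  = S∖{A, B, C}
After Step 5 the family is unchanged; done.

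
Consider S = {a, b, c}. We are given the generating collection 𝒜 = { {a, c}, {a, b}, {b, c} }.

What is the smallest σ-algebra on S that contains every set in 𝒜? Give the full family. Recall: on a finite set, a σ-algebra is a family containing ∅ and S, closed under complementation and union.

|σ(𝒜)| = 8.  σ(𝒜) = { {}, {a}, {b}, {c}, {a, b}, {a, c}, {b, c}, S }

Check:
Take S₀ = 𝒜 ∪ {∅, S} = { {}, {a, b}, {a, c}, {b, c}, S }.
Iteration 1 adds 3:
  {a}  = complement {b, c}
  {b}  = complement {a, c}
  {c}  = complement {a, b}
  (now 8)
After Iteration 2 the family is unchanged; done.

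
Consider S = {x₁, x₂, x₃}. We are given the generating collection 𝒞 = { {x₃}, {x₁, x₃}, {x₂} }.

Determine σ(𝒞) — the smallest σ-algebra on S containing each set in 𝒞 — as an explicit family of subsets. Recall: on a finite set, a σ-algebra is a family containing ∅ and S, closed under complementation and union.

Answer: σ(𝒞) = { {}, {x₁}, {x₂}, {x₃}, {x₁, x₂}, {x₁, x₃}, {x₂, x₃}, S }

Working:
Seed the family with 𝒞 together with ∅ and S: { {}, {x₂}, {x₃}, {x₁, x₃}, S }.
Iteration 1. New:
  {x₁, x₂}  = ᶜ of {x₃}
  {x₂, x₃}  = {x₃} ∪ {x₂}
  |family| = 7
Iteration 2: 1 new —
  {x₁}  = ᶜ of {x₂, x₃}
  |family| = 8
Iteration 3: stable.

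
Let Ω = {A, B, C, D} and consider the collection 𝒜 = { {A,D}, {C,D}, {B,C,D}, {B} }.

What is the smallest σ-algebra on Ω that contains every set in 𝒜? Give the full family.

σ(𝒜) = { {}, {A}, {B}, {C}, {D}, {A,B}, {A,C}, {A,D}, {B,C}, {B,D}, {C,D}, {A,B,C}, {A,B,D}, {A,C,D}, {B,C,D}, Ω }

Derivation:
Begin from { {}, {B}, {A,D}, {C,D}, {B,C,D}, Ω } (that is, 𝒜 plus ∅ and Ω).
Step 1. New:
  {A}  = Ω∖{B,C,D}
  {A,B}  = Ω∖{C,D}
  {B,C}  = Ω∖{A,D}
  {A,B,D}  = {A,D} ∪ {B}
  {A,C,D}  = Ω∖{B}
  (now 11)
Step 2: +2 →
  {C}  = Ω∖{A,B,D}
  {A,B,C}  = {A,B} ∪ {B,C}
  (now 13)
Step 3. New:
  {D}  = Ω∖{A,B,C}
  {A,C}  = {C} ∪ {A}
  (now 15)
Step 4 (1 new):
  {B,D}  = Ω∖{A,C}
  (now 16)
Step 5: no new sets; the family is a σ-algebra.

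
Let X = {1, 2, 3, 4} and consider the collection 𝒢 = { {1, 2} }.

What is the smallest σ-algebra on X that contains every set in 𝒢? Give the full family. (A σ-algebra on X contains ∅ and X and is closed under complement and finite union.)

Begin from { ∅, {1, 2}, X } (that is, 𝒢 plus ∅ and X).
Round 1: +1 →
  {3, 4}  = ᶜ of {1, 2}
  |family| = 4
Round 2 adds nothing — fixpoint reached.

Therefore σ(𝒢) = { ∅, {1, 2}, {3, 4}, X } (|σ(𝒢)| = 4).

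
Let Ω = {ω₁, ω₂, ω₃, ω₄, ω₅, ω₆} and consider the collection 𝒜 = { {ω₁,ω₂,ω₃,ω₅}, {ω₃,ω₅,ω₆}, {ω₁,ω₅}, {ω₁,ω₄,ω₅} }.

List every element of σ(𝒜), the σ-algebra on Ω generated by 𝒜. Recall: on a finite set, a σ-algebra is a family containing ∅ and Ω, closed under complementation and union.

σ(𝒜) (64 sets): { {}, {ω₁}, {ω₂}, {ω₃}, {ω₄}, {ω₅}, {ω₆}, {ω₁,ω₂}, {ω₁,ω₃}, {ω₁,ω₄}, {ω₁,ω₅}, {ω₁,ω₆}, {ω₂,ω₃}, {ω₂,ω₄}, {ω₂,ω₅}, {ω₂,ω₆}, {ω₃,ω₄}, {ω₃,ω₅}, {ω₃,ω₆}, {ω₄,ω₅}, {ω₄,ω₆}, {ω₅,ω₆}, {ω₁,ω₂,ω₃}, {ω₁,ω₂,ω₄}, {ω₁,ω₂,ω₅}, {ω₁,ω₂,ω₆}, {ω₁,ω₃,ω₄}, {ω₁,ω₃,ω₅}, {ω₁,ω₃,ω₆}, {ω₁,ω₄,ω₅}, {ω₁,ω₄,ω₆}, {ω₁,ω₅,ω₆}, {ω₂,ω₃,ω₄}, {ω₂,ω₃,ω₅}, {ω₂,ω₃,ω₆}, {ω₂,ω₄,ω₅}, {ω₂,ω₄,ω₆}, {ω₂,ω₅,ω₆}, {ω₃,ω₄,ω₅}, {ω₃,ω₄,ω₆}, {ω₃,ω₅,ω₆}, {ω₄,ω₅,ω₆}, {ω₁,ω₂,ω₃,ω₄}, {ω₁,ω₂,ω₃,ω₅}, {ω₁,ω₂,ω₃,ω₆}, {ω₁,ω₂,ω₄,ω₅}, {ω₁,ω₂,ω₄,ω₆}, {ω₁,ω₂,ω₅,ω₆}, {ω₁,ω₃,ω₄,ω₅}, {ω₁,ω₃,ω₄,ω₆}, {ω₁,ω₃,ω₅,ω₆}, {ω₁,ω₄,ω₅,ω₆}, {ω₂,ω₃,ω₄,ω₅}, {ω₂,ω₃,ω₄,ω₆}, {ω₂,ω₃,ω₅,ω₆}, {ω₂,ω₄,ω₅,ω₆}, {ω₃,ω₄,ω₅,ω₆}, {ω₁,ω₂,ω₃,ω₄,ω₅}, {ω₁,ω₂,ω₃,ω₄,ω₆}, {ω₁,ω₂,ω₃,ω₅,ω₆}, {ω₁,ω₂,ω₄,ω₅,ω₆}, {ω₁,ω₃,ω₄,ω₅,ω₆}, {ω₂,ω₃,ω₄,ω₅,ω₆}, Ω }

Check:
Initial family (6 sets): { {}, {ω₁,ω₅}, {ω₁,ω₄,ω₅}, {ω₃,ω₅,ω₆}, {ω₁,ω₂,ω₃,ω₅}, Ω }.
Pass 1 adds 8:
  {ω₄,ω₆}  = Ω∖{ω₁,ω₂,ω₃,ω₅}
  {ω₁,ω₂,ω₄}  = Ω∖{ω₃,ω₅,ω₆}
  {ω₂,ω₃,ω₆}  = Ω∖{ω₁,ω₄,ω₅}
  {ω₁,ω₃,ω₅,ω₆}  = {ω₃,ω₅,ω₆} ∪ {ω₁,ω₅}
  {ω₂,ω₃,ω₄,ω₆}  = Ω∖{ω₁,ω₅}
  {ω₁,ω₂,ω₃,ω₄,ω₅}  = {ω₁,ω₄,ω₅} ∪ {ω₁,ω₂,ω₃,ω₅}
  {ω₁,ω₂,ω₃,ω₅,ω₆}  = {ω₃,ω₅,ω₆} ∪ {ω₁,ω₂,ω₃,ω₅}
  {ω₁,ω₃,ω₄,ω₅,ω₆}  = {ω₁,ω₄,ω₅} ∪ {ω₃,ω₅,ω₆}
  |family| = 14
Pass 2. New:
  {ω₂}  = Ω∖{ω₁,ω₃,ω₄,ω₅,ω₆}
  {ω₄}  = Ω∖{ω₁,ω₂,ω₃,ω₅,ω₆}
  {ω₆}  = Ω∖{ω₁,ω₂,ω₃,ω₄,ω₅}
  {ω₂,ω₄}  = Ω∖{ω₁,ω₃,ω₅,ω₆}
  {ω₁,ω₂,ω₄,ω₅}  = {ω₁,ω₄,ω₅} ∪ {ω₁,ω₂,ω₄}
  {ω₁,ω₂,ω₄,ω₆}  = {ω₁,ω₂,ω₄} ∪ {ω₄,ω₆}
  {ω₁,ω₄,ω₅,ω₆}  = {ω₁,ω₄,ω₅} ∪ {ω₄,ω₆}
  {ω₂,ω₃,ω₅,ω₆}  = {ω₂,ω₃,ω₆} ∪ {ω₃,ω₅,ω₆}
  {ω₃,ω₄,ω₅,ω₆}  = {ω₃,ω₅,ω₆} ∪ {ω₄,ω₆}
  {ω₁,ω₂,ω₃,ω₄,ω₆}  = {ω₂,ω₃,ω₆} ∪ {ω₁,ω₂,ω₄}
  {ω₂,ω₃,ω₄,ω₅,ω₆}  = {ω₂,ω₃,ω₄,ω₆} ∪ {ω₃,ω₅,ω₆}
  |family| = 25
Pass 3: 12 new —
  {ω₁}  = Ω∖{ω₂,ω₃,ω₄,ω₅,ω₆}
  {ω₅}  = Ω∖{ω₁,ω₂,ω₃,ω₄,ω₆}
  {ω₁,ω₂}  = Ω∖{ω₃,ω₄,ω₅,ω₆}
  {ω₁,ω₄}  = Ω∖{ω₂,ω₃,ω₅,ω₆}
  {ω₂,ω₃}  = Ω∖{ω₁,ω₄,ω₅,ω₆}
  {ω₂,ω₆}  = {ω₂} ∪ {ω₆}
  {ω₃,ω₅}  = Ω∖{ω₁,ω₂,ω₄,ω₆}
  {ω₃,ω₆}  = Ω∖{ω₁,ω₂,ω₄,ω₅}
  {ω₁,ω₂,ω₅}  = {ω₂} ∪ {ω₁,ω₅}
  {ω₁,ω₅,ω₆}  = {ω₁,ω₅} ∪ {ω₆}
  {ω₂,ω₄,ω₆}  = {ω₂} ∪ {ω₄,ω₆}
  {ω₁,ω₂,ω₄,ω₅,ω₆}  = {ω₁,ω₄,ω₅,ω₆} ∪ {ω₂}
  |family| = 37
Pass 4 (24 new):
  {ω₃}  = Ω∖{ω₁,ω₂,ω₄,ω₅,ω₆}
  {ω₁,ω₆}  = {ω₁} ∪ {ω₆}
  {ω₂,ω₅}  = {ω₂} ∪ {ω₅}
  {ω₄,ω₅}  = {ω₅} ∪ {ω₄}
  {ω₅,ω₆}  = {ω₆} ∪ {ω₅}
  {ω₁,ω₂,ω₃}  = {ω₁,ω₂} ∪ {ω₂,ω₃}
  {ω₁,ω₂,ω₆}  = {ω₁,ω₂} ∪ {ω₂,ω₆}
  {ω₁,ω₃,ω₅}  = Ω∖{ω₂,ω₄,ω₆}
  {ω₁,ω₃,ω₆}  = {ω₁} ∪ {ω₃,ω₆}
  {ω₁,ω₄,ω₆}  = {ω₁} ∪ {ω₄,ω₆}
  {ω₂,ω₃,ω₄}  = Ω∖{ω₁,ω₅,ω₆}
  {ω₂,ω₃,ω₅}  = {ω₂} ∪ {ω₃,ω₅}
  {ω₂,ω₄,ω₅}  = {ω₅} ∪ {ω₂,ω₄}
  {ω₂,ω₅,ω₆}  = {ω₂,ω₆} ∪ {ω₅}
  {ω₃,ω₄,ω₅}  = {ω₄} ∪ {ω₃,ω₅}
  {ω₃,ω₄,ω₆}  = Ω∖{ω₁,ω₂,ω₅}
  {ω₄,ω₅,ω₆}  = {ω₅} ∪ {ω₄,ω₆}
  {ω₁,ω₂,ω₃,ω₄}  = {ω₁,ω₂,ω₄} ∪ {ω₂,ω₃}
  {ω₁,ω₂,ω₃,ω₆}  = {ω₁,ω₂} ∪ {ω₂,ω₃,ω₆}
  {ω₁,ω₂,ω₅,ω₆}  = {ω₁,ω₂} ∪ {ω₁,ω₅,ω₆}
  {ω₁,ω₃,ω₄,ω₅}  = Ω∖{ω₂,ω₆}
  {ω₁,ω₃,ω₄,ω₆}  = {ω₁,ω₄} ∪ {ω₃,ω₆}
  {ω₂,ω₃,ω₄,ω₅}  = {ω₃,ω₅} ∪ {ω₂,ω₄}
  {ω₂,ω₄,ω₅,ω₆}  = {ω₂,ω₄,ω₆} ∪ {ω₅}
  |family| = 61
Pass 5 adds 3:
  {ω₁,ω₃}  = Ω∖{ω₂,ω₄,ω₅,ω₆}
  {ω₃,ω₄}  = Ω∖{ω₁,ω₂,ω₅,ω₆}
  {ω₁,ω₃,ω₄}  = Ω∖{ω₂,ω₅,ω₆}
  |family| = 64
Pass 6: stable.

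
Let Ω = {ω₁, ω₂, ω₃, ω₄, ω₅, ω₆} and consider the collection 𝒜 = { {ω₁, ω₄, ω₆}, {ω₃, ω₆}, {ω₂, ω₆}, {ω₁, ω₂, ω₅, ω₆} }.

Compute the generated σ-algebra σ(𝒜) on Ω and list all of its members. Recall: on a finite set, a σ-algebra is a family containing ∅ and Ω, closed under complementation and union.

|σ(𝒜)| = 64.  σ(𝒜) = { {}, {ω₁}, {ω₂}, {ω₃}, {ω₄}, {ω₅}, {ω₆}, {ω₁, ω₂}, {ω₁, ω₃}, {ω₁, ω₄}, {ω₁, ω₅}, {ω₁, ω₆}, {ω₂, ω₃}, {ω₂, ω₄}, {ω₂, ω₅}, {ω₂, ω₆}, {ω₃, ω₄}, {ω₃, ω₅}, {ω₃, ω₆}, {ω₄, ω₅}, {ω₄, ω₆}, {ω₅, ω₆}, {ω₁, ω₂, ω₃}, {ω₁, ω₂, ω₄}, {ω₁, ω₂, ω₅}, {ω₁, ω₂, ω₆}, {ω₁, ω₃, ω₄}, {ω₁, ω₃, ω₅}, {ω₁, ω₃, ω₆}, {ω₁, ω₄, ω₅}, {ω₁, ω₄, ω₆}, {ω₁, ω₅, ω₆}, {ω₂, ω₃, ω₄}, {ω₂, ω₃, ω₅}, {ω₂, ω₃, ω₆}, {ω₂, ω₄, ω₅}, {ω₂, ω₄, ω₆}, {ω₂, ω₅, ω₆}, {ω₃, ω₄, ω₅}, {ω₃, ω₄, ω₆}, {ω₃, ω₅, ω₆}, {ω₄, ω₅, ω₆}, {ω₁, ω₂, ω₃, ω₄}, {ω₁, ω₂, ω₃, ω₅}, {ω₁, ω₂, ω₃, ω₆}, {ω₁, ω₂, ω₄, ω₅}, {ω₁, ω₂, ω₄, ω₆}, {ω₁, ω₂, ω₅, ω₆}, {ω₁, ω₃, ω₄, ω₅}, {ω₁, ω₃, ω₄, ω₆}, {ω₁, ω₃, ω₅, ω₆}, {ω₁, ω₄, ω₅, ω₆}, {ω₂, ω₃, ω₄, ω₅}, {ω₂, ω₃, ω₄, ω₆}, {ω₂, ω₃, ω₅, ω₆}, {ω₂, ω₄, ω₅, ω₆}, {ω₃, ω₄, ω₅, ω₆}, {ω₁, ω₂, ω₃, ω₄, ω₅}, {ω₁, ω₂, ω₃, ω₄, ω₆}, {ω₁, ω₂, ω₃, ω₅, ω₆}, {ω₁, ω₂, ω₄, ω₅, ω₆}, {ω₁, ω₃, ω₄, ω₅, ω₆}, {ω₂, ω₃, ω₄, ω₅, ω₆}, Ω }

Trace:
Seed the family with 𝒜 together with ∅ and Ω: { {}, {ω₂, ω₆}, {ω₃, ω₆}, {ω₁, ω₄, ω₆}, {ω₁, ω₂, ω₅, ω₆}, Ω }.
Pass 1. New:
  {ω₃, ω₄}  = complement {ω₁, ω₂, ω₅, ω₆}
  {ω₂, ω₃, ω₅}  = complement {ω₁, ω₄, ω₆}
  {ω₂, ω₃, ω₆}  = {ω₃, ω₆} ∪ {ω₂, ω₆}
  {ω₁, ω₂, ω₄, ω₅}  = complement {ω₃, ω₆}
  {ω₁, ω₂, ω₄, ω₆}  = {ω₂, ω₆} ∪ {ω₁, ω₄, ω₆}
  {ω₁, ω₃, ω₄, ω₅}  = complement {ω₂, ω₆}
  {ω₁, ω₃, ω₄, ω₆}  = {ω₃, ω₆} ∪ {ω₁, ω₄, ω₆}
  {ω₁, ω₂, ω₃, ω₅, ω₆}  = {ω₃, ω₆} ∪ {ω₁, ω₂, ω₅, ω₆}
  {ω₁, ω₂, ω₄, ω₅, ω₆}  = {ω₁, ω₄, ω₆} ∪ {ω₁, ω₂, ω₅, ω₆}
  (now 15)
Pass 2: 12 new —
  {ω₃}  = complement {ω₁, ω₂, ω₄, ω₅, ω₆}
  {ω₄}  = complement {ω₁, ω₂, ω₃, ω₅, ω₆}
  {ω₂, ω₅}  = complement {ω₁, ω₃, ω₄, ω₆}
  {ω₃, ω₅}  = complement {ω₁, ω₂, ω₄, ω₆}
  {ω₁, ω₄, ω₅}  = complement {ω₂, ω₃, ω₆}
  {ω₃, ω₄, ω₆}  = {ω₃, ω₄} ∪ {ω₃, ω₆}
  {ω₂, ω₃, ω₄, ω₅}  = {ω₃, ω₄} ∪ {ω₂, ω₃, ω₅}
  {ω₂, ω₃, ω₄, ω₆}  = {ω₃, ω₄} ∪ {ω₂, ω₃, ω₆}
  {ω₂, ω₃, ω₅, ω₆}  = {ω₂, ω₃, ω₆} ∪ {ω₂, ω₃, ω₅}
  {ω₁, ω₂, ω₃, ω₄, ω₅}  = {ω₃, ω₄} ∪ {ω₁, ω₂, ω₄, ω₅}
  {ω₁, ω₂, ω₃, ω₄, ω₆}  = {ω₃, ω₄} ∪ {ω₁, ω₂, ω₄, ω₆}
  {ω₁, ω₃, ω₄, ω₅, ω₆}  = {ω₁, ω₄, ω₆} ∪ {ω₁, ω₃, ω₄, ω₅}
  (now 27)
Pass 3 (15 new):
  {ω₂}  = complement {ω₁, ω₃, ω₄, ω₅, ω₆}
  {ω₅}  = complement {ω₁, ω₂, ω₃, ω₄, ω₆}
  {ω₆}  = complement {ω₁, ω₂, ω₃, ω₄, ω₅}
  {ω₁, ω₄}  = complement {ω₂, ω₃, ω₅, ω₆}
  {ω₁, ω₅}  = complement {ω₂, ω₃, ω₄, ω₆}
  {ω₁, ω₆}  = complement {ω₂, ω₃, ω₄, ω₅}
  {ω₁, ω₂, ω₅}  = complement {ω₃, ω₄, ω₆}
  {ω₂, ω₄, ω₅}  = {ω₂, ω₅} ∪ {ω₄}
  {ω₂, ω₄, ω₆}  = {ω₂, ω₆} ∪ {ω₄}
  {ω₂, ω₅, ω₆}  = {ω₂, ω₅} ∪ {ω₂, ω₆}
  {ω₃, ω₄, ω₅}  = {ω₃, ω₄} ∪ {ω₃, ω₅}
  {ω₃, ω₅, ω₆}  = {ω₃, ω₅} ∪ {ω₃, ω₆}
  {ω₁, ω₄, ω₅, ω₆}  = {ω₁, ω₄, ω₆} ∪ {ω₁, ω₄, ω₅}
  {ω₃, ω₄, ω₅, ω₆}  = {ω₃, ω₅} ∪ {ω₃, ω₄, ω₆}
  {ω₂, ω₃, ω₄, ω₅, ω₆}  = {ω₂, ω₅} ∪ {ω₃, ω₄, ω₆}
  (now 42)
Pass 4. New:
  {ω₁}  = complement {ω₂, ω₃, ω₄, ω₅, ω₆}
  {ω₁, ω₂}  = complement {ω₃, ω₄, ω₅, ω₆}
  {ω₂, ω₃}  = complement {ω₁, ω₄, ω₅, ω₆}
  {ω₂, ω₄}  = {ω₂} ∪ {ω₄}
  {ω₄, ω₅}  = {ω₄} ∪ {ω₅}
  {ω₄, ω₆}  = {ω₄} ∪ {ω₆}
  {ω₅, ω₆}  = {ω₆} ∪ {ω₅}
  {ω₁, ω₂, ω₄}  = complement {ω₃, ω₅, ω₆}
  {ω₁, ω₂, ω₆}  = complement {ω₃, ω₄, ω₅}
  {ω₁, ω₃, ω₄}  = complement {ω₂, ω₅, ω₆}
  {ω₁, ω₃, ω₅}  = complement {ω₂, ω₄, ω₆}
  {ω₁, ω₃, ω₆}  = complement {ω₂, ω₄, ω₅}
  {ω₁, ω₅, ω₆}  = {ω₁, ω₆} ∪ {ω₁, ω₅}
  {ω₂, ω₃, ω₄}  = {ω₃, ω₄} ∪ {ω₂}
  {ω₁, ω₂, ω₃, ω₅}  = {ω₃, ω₅} ∪ {ω₁, ω₂, ω₅}
  {ω₁, ω₂, ω₃, ω₆}  = {ω₁, ω₆} ∪ {ω₂, ω₃, ω₆}
  {ω₁, ω₃, ω₅, ω₆}  = {ω₁, ω₆} ∪ {ω₃, ω₅}
  {ω₂, ω₄, ω₅, ω₆}  = {ω₂, ω₄, ω₆} ∪ {ω₂, ω₄, ω₅}
  (now 60)
Pass 5. New:
  {ω₁, ω₃}  = complement {ω₂, ω₄, ω₅, ω₆}
  {ω₁, ω₂, ω₃}  = {ω₁, ω₂} ∪ {ω₃}
  {ω₄, ω₅, ω₆}  = {ω₅, ω₆} ∪ {ω₄, ω₅}
  {ω₁, ω₂, ω₃, ω₄}  = complement {ω₅, ω₆}
  (now 64)
Pass 6: already closed under ᶜ and ∪.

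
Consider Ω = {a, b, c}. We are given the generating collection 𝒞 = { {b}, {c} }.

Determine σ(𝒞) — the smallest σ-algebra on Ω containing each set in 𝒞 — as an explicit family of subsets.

Answer: σ(𝒞) = { {}, {a}, {b}, {c}, {a, b}, {a, c}, {b, c}, Ω }

Derivation:
Start: 𝒞 ∪ {∅, Ω} = { {}, {b}, {c}, Ω }.
Pass 1: +3 →
  {a, b}  = ᶜ of {c}
  {a, c}  = ᶜ of {b}
  {b, c}  = {c} ∪ {b}
  (now 7)
Pass 2 adds 1:
  {a}  = ᶜ of {b, c}
  (now 8)
Pass 3: stable.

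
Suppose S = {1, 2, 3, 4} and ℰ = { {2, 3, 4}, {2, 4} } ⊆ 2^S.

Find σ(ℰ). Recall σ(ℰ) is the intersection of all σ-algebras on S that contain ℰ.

Start: ℰ ∪ {∅, S} = { ∅, {2, 4}, {2, 3, 4}, S }.
Round 1: +2 →
  {1}  = complement {2, 3, 4}
  {1, 3}  = complement {2, 4}
  [6 total]
Round 2. New:
  {1, 2, 4}  = {2, 4} ∪ {1}
  [7 total]
Round 3 (1 new):
  {3}  = complement {1, 2, 4}
  [8 total]
Round 4: closed — nothing new.

Therefore σ(ℰ) = { ∅, {1}, {3}, {1, 3}, {2, 4}, {1, 2, 4}, {2, 3, 4}, S } (|σ(ℰ)| = 8).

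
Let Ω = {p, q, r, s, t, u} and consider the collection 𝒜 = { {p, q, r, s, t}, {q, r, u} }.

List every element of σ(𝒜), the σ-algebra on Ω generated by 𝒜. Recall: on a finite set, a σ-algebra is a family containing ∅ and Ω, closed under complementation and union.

Take S₀ = 𝒜 ∪ {∅, Ω} = { ∅, {q, r, u}, {p, q, r, s, t}, Ω }.
Step 1: 2 new —
  {u}  = {p, q, r, s, t}ᶜ
  {p, s, t}  = {q, r, u}ᶜ
  |family| = 6
Step 2: 1 new —
  {p, s, t, u}  = {p, s, t} ∪ {u}
  |family| = 7
Step 3 adds 1:
  {q, r}  = {p, s, t, u}ᶜ
  |family| = 8
Step 4: stable.

Therefore σ(𝒜) = { ∅, {u}, {q, r}, {p, s, t}, {q, r, u}, {p, s, t, u}, {p, q, r, s, t}, Ω } (|σ(𝒜)| = 8).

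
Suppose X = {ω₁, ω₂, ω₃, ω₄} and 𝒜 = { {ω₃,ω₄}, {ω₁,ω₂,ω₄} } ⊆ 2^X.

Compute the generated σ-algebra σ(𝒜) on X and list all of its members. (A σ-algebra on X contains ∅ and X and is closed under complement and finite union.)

σ(𝒜) (8 sets): { ∅, {ω₃}, {ω₄}, {ω₁,ω₂}, {ω₃,ω₄}, {ω₁,ω₂,ω₃}, {ω₁,ω₂,ω₄}, X }

Working:
Initial family (4 sets): { ∅, {ω₃,ω₄}, {ω₁,ω₂,ω₄}, X }.
Round 1. New:
  {ω₃}  = ᶜ of {ω₁,ω₂,ω₄}
  {ω₁,ω₂}  = ᶜ of {ω₃,ω₄}
  — 6 sets.
Round 2 adds 1:
  {ω₁,ω₂,ω₃}  = {ω₃} ∪ {ω₁,ω₂}
  — 7 sets.
Round 3 adds 1:
  {ω₄}  = ᶜ of {ω₁,ω₂,ω₃}
  — 8 sets.
Round 4 adds nothing — fixpoint reached.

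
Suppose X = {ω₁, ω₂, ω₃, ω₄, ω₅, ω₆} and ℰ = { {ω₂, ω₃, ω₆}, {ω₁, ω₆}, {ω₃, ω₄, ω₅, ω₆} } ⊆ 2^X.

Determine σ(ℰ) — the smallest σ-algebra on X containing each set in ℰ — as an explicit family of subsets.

Answer: σ(ℰ) = { ∅, {ω₁}, {ω₂}, {ω₃}, {ω₆}, {ω₁, ω₂}, {ω₁, ω₃}, {ω₁, ω₆}, {ω₂, ω₃}, {ω₂, ω₆}, {ω₃, ω₆}, {ω₄, ω₅}, {ω₁, ω₂, ω₃}, {ω₁, ω₂, ω₆}, {ω₁, ω₃, ω₆}, {ω₁, ω₄, ω₅}, {ω₂, ω₃, ω₆}, {ω₂, ω₄, ω₅}, {ω₃, ω₄, ω₅}, {ω₄, ω₅, ω₆}, {ω₁, ω₂, ω₃, ω₆}, {ω₁, ω₂, ω₄, ω₅}, {ω₁, ω₃, ω₄, ω₅}, {ω₁, ω₄, ω₅, ω₆}, {ω₂, ω₃, ω₄, ω₅}, {ω₂, ω₄, ω₅, ω₆}, {ω₃, ω₄, ω₅, ω₆}, {ω₁, ω₂, ω₃, ω₄, ω₅}, {ω₁, ω₂, ω₄, ω₅, ω₆}, {ω₁, ω₃, ω₄, ω₅, ω₆}, {ω₂, ω₃, ω₄, ω₅, ω₆}, X }

Working:
Start: ℰ ∪ {∅, X} = { ∅, {ω₁, ω₆}, {ω₂, ω₃, ω₆}, {ω₃, ω₄, ω₅, ω₆}, X }.
Iteration 1. New:
  {ω₁, ω₂}  = {ω₃, ω₄, ω₅, ω₆}ᶜ
  {ω₁, ω₄, ω₅}  = {ω₂, ω₃, ω₆}ᶜ
  {ω₁, ω₂, ω₃, ω₆}  = {ω₁, ω₆} ∪ {ω₂, ω₃, ω₆}
  {ω₂, ω₃, ω₄, ω₅}  = {ω₁, ω₆}ᶜ
  {ω₁, ω₃, ω₄, ω₅, ω₆}  = {ω₃, ω₄, ω₅, ω₆} ∪ {ω₁, ω₆}
  {ω₂, ω₃, ω₄, ω₅, ω₆}  = {ω₃, ω₄, ω₅, ω₆} ∪ {ω₂, ω₃, ω₆}
  |family| = 11
Iteration 2: +7 →
  {ω₁}  = {ω₂, ω₃, ω₄, ω₅, ω₆}ᶜ
  {ω₂}  = {ω₁, ω₃, ω₄, ω₅, ω₆}ᶜ
  {ω₄, ω₅}  = {ω₁, ω₂, ω₃, ω₆}ᶜ
  {ω₁, ω₂, ω₆}  = {ω₁, ω₂} ∪ {ω₁, ω₆}
  {ω₁, ω₂, ω₄, ω₅}  = {ω₁, ω₄, ω₅} ∪ {ω₁, ω₂}
  {ω₁, ω₄, ω₅, ω₆}  = {ω₁, ω₄, ω₅} ∪ {ω₁, ω₆}
  {ω₁, ω₂, ω₃, ω₄, ω₅}  = {ω₁, ω₄, ω₅} ∪ {ω₂, ω₃, ω₄, ω₅}
  |family| = 18
Iteration 3: 6 new —
  {ω₆}  = {ω₁, ω₂, ω₃, ω₄, ω₅}ᶜ
  {ω₂, ω₃}  = {ω₁, ω₄, ω₅, ω₆}ᶜ
  {ω₃, ω₆}  = {ω₁, ω₂, ω₄, ω₅}ᶜ
  {ω₂, ω₄, ω₅}  = {ω₄, ω₅} ∪ {ω₂}
  {ω₃, ω₄, ω₅}  = {ω₁, ω₂, ω₆}ᶜ
  {ω₁, ω₂, ω₄, ω₅, ω₆}  = {ω₁, ω₄, ω₅} ∪ {ω₁, ω₂, ω₆}
  |family| = 24
Iteration 4: 7 new —
  {ω₃}  = {ω₁, ω₂, ω₄, ω₅, ω₆}ᶜ
  {ω₂, ω₆}  = {ω₂} ∪ {ω₆}
  {ω₁, ω₂, ω₃}  = {ω₁, ω₂} ∪ {ω₂, ω₃}
  {ω₁, ω₃, ω₆}  = {ω₂, ω₄, ω₅}ᶜ
  {ω₄, ω₅, ω₆}  = {ω₆} ∪ {ω₄, ω₅}
  {ω₁, ω₃, ω₄, ω₅}  = {ω₁, ω₄, ω₅} ∪ {ω₃, ω₄, ω₅}
  {ω₂, ω₄, ω₅, ω₆}  = {ω₆} ∪ {ω₂, ω₄, ω₅}
  |family| = 31
Iteration 5. New:
  {ω₁, ω₃}  = {ω₂, ω₄, ω₅, ω₆}ᶜ
  |family| = 32
Iteration 6: stable.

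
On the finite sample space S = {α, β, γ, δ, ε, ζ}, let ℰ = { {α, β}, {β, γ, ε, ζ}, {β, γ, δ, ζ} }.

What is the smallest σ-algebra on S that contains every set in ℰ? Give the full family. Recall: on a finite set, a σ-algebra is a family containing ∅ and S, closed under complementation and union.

Initial family (5 sets): { ∅, {α, β}, {β, γ, δ, ζ}, {β, γ, ε, ζ}, S }.
Step 1: 6 new —
  {α, δ}  = {β, γ, ε, ζ}ᶜ
  {α, ε}  = {β, γ, δ, ζ}ᶜ
  {γ, δ, ε, ζ}  = {α, β}ᶜ
  {α, β, γ, δ, ζ}  = {α, β} ∪ {β, γ, δ, ζ}
  {α, β, γ, ε, ζ}  = {α, β} ∪ {β, γ, ε, ζ}
  {β, γ, δ, ε, ζ}  = {β, γ, δ, ζ} ∪ {β, γ, ε, ζ}
Step 2: 7 new —
  {α}  = {β, γ, δ, ε, ζ}ᶜ
  {δ}  = {α, β, γ, ε, ζ}ᶜ
  {ε}  = {α, β, γ, δ, ζ}ᶜ
  {α, β, δ}  = {α, β} ∪ {α, δ}
  {α, β, ε}  = {α, β} ∪ {α, ε}
  {α, δ, ε}  = {α, δ} ∪ {α, ε}
  {α, γ, δ, ε, ζ}  = {γ, δ, ε, ζ} ∪ {α, δ}
Step 3: +6 →
  {β}  = {α, γ, δ, ε, ζ}ᶜ
  {δ, ε}  = {δ} ∪ {ε}
  {β, γ, ζ}  = {α, δ, ε}ᶜ
  {γ, δ, ζ}  = {α, β, ε}ᶜ
  {γ, ε, ζ}  = {α, β, δ}ᶜ
  {α, β, δ, ε}  = {α, δ, ε} ∪ {α, β, ε}
Step 4. New:
  {β, δ}  = {β} ∪ {δ}
  {β, ε}  = {β} ∪ {ε}
  {γ, ζ}  = {α, β, δ, ε}ᶜ
  {β, δ, ε}  = {β} ∪ {δ, ε}
  {α, β, γ, ζ}  = {δ, ε}ᶜ
  {α, γ, δ, ζ}  = {α, δ} ∪ {γ, δ, ζ}
  {α, γ, ε, ζ}  = {γ, ε, ζ} ∪ {α, ε}
Step 5 (1 new):
  {α, γ, ζ}  = {β, δ, ε}ᶜ
Step 6: stable.

Hence σ(ℰ) has 32 members: { ∅, {α}, {β}, {δ}, {ε}, {α, β}, {α, δ}, {α, ε}, {β, δ}, {β, ε}, {γ, ζ}, {δ, ε}, {α, β, δ}, {α, β, ε}, {α, γ, ζ}, {α, δ, ε}, {β, γ, ζ}, {β, δ, ε}, {γ, δ, ζ}, {γ, ε, ζ}, {α, β, γ, ζ}, {α, β, δ, ε}, {α, γ, δ, ζ}, {α, γ, ε, ζ}, {β, γ, δ, ζ}, {β, γ, ε, ζ}, {γ, δ, ε, ζ}, {α, β, γ, δ, ζ}, {α, β, γ, ε, ζ}, {α, γ, δ, ε, ζ}, {β, γ, δ, ε, ζ}, S }.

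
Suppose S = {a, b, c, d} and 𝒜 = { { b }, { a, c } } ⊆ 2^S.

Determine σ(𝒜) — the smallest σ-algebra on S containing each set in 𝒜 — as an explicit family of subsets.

|σ(𝒜)| = 8.  σ(𝒜) = { {}, { b }, { d }, { a, c }, { b, d }, { a, b, c }, { a, c, d }, S }

Derivation:
Begin from { {}, { b }, { a, c }, S } (that is, 𝒜 plus ∅ and S).
Iteration 1 adds 3:
  { b, d }  = S∖{ a, c }
  { a, b, c }  = { b } ∪ { a, c }
  { a, c, d }  = S∖{ b }
Iteration 2 adds 1:
  { d }  = S∖{ a, b, c }
After Iteration 3 the family is unchanged; done.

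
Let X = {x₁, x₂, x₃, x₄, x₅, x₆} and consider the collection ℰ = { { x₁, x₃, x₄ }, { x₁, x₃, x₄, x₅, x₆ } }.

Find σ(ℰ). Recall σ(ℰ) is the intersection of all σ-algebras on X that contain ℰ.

σ(ℰ) (8 sets): { {  }, { x₂ }, { x₅, x₆ }, { x₁, x₃, x₄ }, { x₂, x₅, x₆ }, { x₁, x₂, x₃, x₄ }, { x₁, x₃, x₄, x₅, x₆ }, X }

Working:
Begin from { {  }, { x₁, x₃, x₄ }, { x₁, x₃, x₄, x₅, x₆ }, X } (that is, ℰ plus ∅ and X).
Pass 1. New:
  { x₂ }  = { x₁, x₃, x₄, x₅, x₆ }ᶜ
  { x₂, x₅, x₆ }  = { x₁, x₃, x₄ }ᶜ
  [6 total]
Pass 2 adds 1:
  { x₁, x₂, x₃, x₄ }  = { x₁, x₃, x₄ } ∪ { x₂ }
  [7 total]
Pass 3: 1 new —
  { x₅, x₆ }  = { x₁, x₂, x₃, x₄ }ᶜ
  [8 total]
Pass 4: stable.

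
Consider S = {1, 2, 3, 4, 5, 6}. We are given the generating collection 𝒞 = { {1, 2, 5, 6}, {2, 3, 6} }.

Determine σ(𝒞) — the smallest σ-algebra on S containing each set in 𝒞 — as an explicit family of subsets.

σ(𝒞) = { {}, {3}, {4}, {1, 5}, {2, 6}, {3, 4}, {1, 3, 5}, {1, 4, 5}, {2, 3, 6}, {2, 4, 6}, {1, 2, 5, 6}, {1, 3, 4, 5}, {2, 3, 4, 6}, {1, 2, 3, 5, 6}, {1, 2, 4, 5, 6}, S }

Derivation:
Start: 𝒞 ∪ {∅, S} = { {}, {2, 3, 6}, {1, 2, 5, 6}, S }.
Round 1 adds 3:
  {3, 4}  = ᶜ of {1, 2, 5, 6}
  {1, 4, 5}  = ᶜ of {2, 3, 6}
  {1, 2, 3, 5, 6}  = {2, 3, 6} ∪ {1, 2, 5, 6}
  [7 total]
Round 2: 4 new —
  {4}  = ᶜ of {1, 2, 3, 5, 6}
  {1, 3, 4, 5}  = {1, 4, 5} ∪ {3, 4}
  {2, 3, 4, 6}  = {3, 4} ∪ {2, 3, 6}
  {1, 2, 4, 5, 6}  = {1, 4, 5} ∪ {1, 2, 5, 6}
  [11 total]
Round 3 adds 3:
  {3}  = ᶜ of {1, 2, 4, 5, 6}
  {1, 5}  = ᶜ of {2, 3, 4, 6}
  {2, 6}  = ᶜ of {1, 3, 4, 5}
  [14 total]
Round 4: 2 new —
  {1, 3, 5}  = {3} ∪ {1, 5}
  {2, 4, 6}  = {4} ∪ {2, 6}
  [16 total]
After Round 5 the family is unchanged; done.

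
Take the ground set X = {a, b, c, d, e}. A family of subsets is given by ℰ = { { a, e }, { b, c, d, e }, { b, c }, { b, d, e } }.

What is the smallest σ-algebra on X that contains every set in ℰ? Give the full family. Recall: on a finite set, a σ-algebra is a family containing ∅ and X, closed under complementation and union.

Begin from { {  }, { a, e }, { b, c }, { b, d, e }, { b, c, d, e }, X } (that is, ℰ plus ∅ and X).
Iteration 1. New:
  { a }  = ᶜ of { b, c, d, e }
  { a, c }  = ᶜ of { b, d, e }
  { a, d, e }  = ᶜ of { b, c }
  { b, c, d }  = ᶜ of { a, e }
  { a, b, c, e }  = { b, c } ∪ { a, e }
  { a, b, d, e }  = { a, e } ∪ { b, d, e }
  (now 12)
Iteration 2 adds 6:
  { c }  = ᶜ of { a, b, d, e }
  { d }  = ᶜ of { a, b, c, e }
  { a, b, c }  = { b, c } ∪ { a, c }
  { a, c, e }  = { a, c } ∪ { a, e }
  { a, b, c, d }  = { b, c, d } ∪ { a, c }
  { a, c, d, e }  = { a, d, e } ∪ { a, c }
  (now 18)
Iteration 3. New:
  { b }  = ᶜ of { a, c, d, e }
  { e }  = ᶜ of { a, b, c, d }
  { a, d }  = { d } ∪ { a }
  { b, d }  = ᶜ of { a, c, e }
  { c, d }  = { c } ∪ { d }
  { d, e }  = ᶜ of { a, b, c }
  { a, c, d }  = { a, c } ∪ { d }
  (now 25)
Iteration 4: 7 new —
  { a, b }  = { b } ∪ { a }
  { b, e }  = ᶜ of { a, c, d }
  { c, e }  = { e } ∪ { c }
  { a, b, d }  = { b } ∪ { a, d }
  { a, b, e }  = ᶜ of { c, d }
  { b, c, e }  = ᶜ of { a, d }
  { c, d, e }  = { c, d } ∪ { e }
  (now 32)
Iteration 5: already closed under ᶜ and ∪.

σ(ℰ) = { {  }, { a }, { b }, { c }, { d }, { e }, { a, b }, { a, c }, { a, d }, { a, e }, { b, c }, { b, d }, { b, e }, { c, d }, { c, e }, { d, e }, { a, b, c }, { a, b, d }, { a, b, e }, { a, c, d }, { a, c, e }, { a, d, e }, { b, c, d }, { b, c, e }, { b, d, e }, { c, d, e }, { a, b, c, d }, { a, b, c, e }, { a, b, d, e }, { a, c, d, e }, { b, c, d, e }, X }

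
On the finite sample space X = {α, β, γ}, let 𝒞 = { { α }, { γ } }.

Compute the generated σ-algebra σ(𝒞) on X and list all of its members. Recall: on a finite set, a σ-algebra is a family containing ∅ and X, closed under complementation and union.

Take S₀ = 𝒞 ∪ {∅, X} = { {}, { α }, { γ }, X }.
Round 1 (3 new):
  { α, β }  = complement { γ }
  { α, γ }  = { γ } ∪ { α }
  { β, γ }  = complement { α }
  [7 total]
Round 2 adds 1:
  { β }  = complement { α, γ }
  [8 total]
Round 3: already closed under ᶜ and ∪.

|σ(𝒞)| = 8.  σ(𝒞) = { {}, { α }, { β }, { γ }, { α, β }, { α, γ }, { β, γ }, X }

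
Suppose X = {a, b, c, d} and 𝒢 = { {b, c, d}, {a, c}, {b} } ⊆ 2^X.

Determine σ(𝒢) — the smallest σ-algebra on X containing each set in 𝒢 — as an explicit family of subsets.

σ(𝒢) = { ∅, {a}, {b}, {c}, {d}, {a, b}, {a, c}, {a, d}, {b, c}, {b, d}, {c, d}, {a, b, c}, {a, b, d}, {a, c, d}, {b, c, d}, X }

Trace:
Begin from { ∅, {b}, {a, c}, {b, c, d}, X } (that is, 𝒢 plus ∅ and X).
Round 1. New:
  {a}  = {b, c, d}ᶜ
  {b, d}  = {a, c}ᶜ
  {a, b, c}  = {a, c} ∪ {b}
  {a, c, d}  = {b}ᶜ
  — 9 sets.
Round 2: 3 new —
  {d}  = {a, b, c}ᶜ
  {a, b}  = {b} ∪ {a}
  {a, b, d}  = {b, d} ∪ {a}
  — 12 sets.
Round 3 adds 3:
  {c}  = {a, b, d}ᶜ
  {a, d}  = {d} ∪ {a}
  {c, d}  = {a, b}ᶜ
  — 15 sets.
Round 4: +1 →
  {b, c}  = {a, d}ᶜ
  — 16 sets.
Round 5 adds nothing — fixpoint reached.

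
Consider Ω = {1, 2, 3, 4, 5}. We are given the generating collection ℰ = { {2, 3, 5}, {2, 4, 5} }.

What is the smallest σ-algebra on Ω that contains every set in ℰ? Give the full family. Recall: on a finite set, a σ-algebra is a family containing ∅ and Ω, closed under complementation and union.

Take S₀ = ℰ ∪ {∅, Ω} = { {}, {2, 3, 5}, {2, 4, 5}, Ω }.
Pass 1. New:
  {1, 3}  = ᶜ of {2, 4, 5}
  {1, 4}  = ᶜ of {2, 3, 5}
  {2, 3, 4, 5}  = {2, 4, 5} ∪ {2, 3, 5}
  (now 7)
Pass 2 adds 4:
  {1}  = ᶜ of {2, 3, 4, 5}
  {1, 3, 4}  = {1, 4} ∪ {1, 3}
  {1, 2, 3, 5}  = {2, 3, 5} ∪ {1, 3}
  {1, 2, 4, 5}  = {1, 4} ∪ {2, 4, 5}
  (now 11)
Pass 3. New:
  {3}  = ᶜ of {1, 2, 4, 5}
  {4}  = ᶜ of {1, 2, 3, 5}
  {2, 5}  = ᶜ of {1, 3, 4}
  (now 14)
Pass 4: +2 →
  {3, 4}  = {3} ∪ {4}
  {1, 2, 5}  = {2, 5} ∪ {1}
  (now 16)
Pass 5: closed — nothing new.

|σ(ℰ)| = 16.  σ(ℰ) = { {}, {1}, {3}, {4}, {1, 3}, {1, 4}, {2, 5}, {3, 4}, {1, 2, 5}, {1, 3, 4}, {2, 3, 5}, {2, 4, 5}, {1, 2, 3, 5}, {1, 2, 4, 5}, {2, 3, 4, 5}, Ω }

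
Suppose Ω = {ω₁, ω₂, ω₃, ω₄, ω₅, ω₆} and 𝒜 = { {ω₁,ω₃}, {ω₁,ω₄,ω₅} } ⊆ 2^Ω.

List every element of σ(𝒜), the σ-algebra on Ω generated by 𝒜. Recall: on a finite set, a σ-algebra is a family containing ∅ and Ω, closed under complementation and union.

Answer: σ(𝒜) = { {}, {ω₁}, {ω₃}, {ω₁,ω₃}, {ω₂,ω₆}, {ω₄,ω₅}, {ω₁,ω₂,ω₆}, {ω₁,ω₄,ω₅}, {ω₂,ω₃,ω₆}, {ω₃,ω₄,ω₅}, {ω₁,ω₂,ω₃,ω₆}, {ω₁,ω₃,ω₄,ω₅}, {ω₂,ω₄,ω₅,ω₆}, {ω₁,ω₂,ω₄,ω₅,ω₆}, {ω₂,ω₃,ω₄,ω₅,ω₆}, Ω }

Check:
Seed the family with 𝒜 together with ∅ and Ω: { {}, {ω₁,ω₃}, {ω₁,ω₄,ω₅}, Ω }.
Step 1 adds 3:
  {ω₂,ω₃,ω₆}  = {ω₁,ω₄,ω₅}ᶜ
  {ω₁,ω₃,ω₄,ω₅}  = {ω₁,ω₃} ∪ {ω₁,ω₄,ω₅}
  {ω₂,ω₄,ω₅,ω₆}  = {ω₁,ω₃}ᶜ
  — 7 sets.
Step 2 adds 4:
  {ω₂,ω₆}  = {ω₁,ω₃,ω₄,ω₅}ᶜ
  {ω₁,ω₂,ω₃,ω₆}  = {ω₁,ω₃} ∪ {ω₂,ω₃,ω₆}
  {ω₁,ω₂,ω₄,ω₅,ω₆}  = {ω₁,ω₄,ω₅} ∪ {ω₂,ω₄,ω₅,ω₆}
  {ω₂,ω₃,ω₄,ω₅,ω₆}  = {ω₂,ω₄,ω₅,ω₆} ∪ {ω₂,ω₃,ω₆}
  — 11 sets.
Step 3: 3 new —
  {ω₁}  = {ω₂,ω₃,ω₄,ω₅,ω₆}ᶜ
  {ω₃}  = {ω₁,ω₂,ω₄,ω₅,ω₆}ᶜ
  {ω₄,ω₅}  = {ω₁,ω₂,ω₃,ω₆}ᶜ
  — 14 sets.
Step 4 adds 2:
  {ω₁,ω₂,ω₆}  = {ω₂,ω₆} ∪ {ω₁}
  {ω₃,ω₄,ω₅}  = {ω₃} ∪ {ω₄,ω₅}
  — 16 sets.
Step 5 adds nothing — fixpoint reached.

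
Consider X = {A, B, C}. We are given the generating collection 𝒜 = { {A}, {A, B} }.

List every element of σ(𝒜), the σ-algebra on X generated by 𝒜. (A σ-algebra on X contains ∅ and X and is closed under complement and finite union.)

Seed the family with 𝒜 together with ∅ and X: { {}, {A}, {A, B}, X }.
Iteration 1 (2 new):
  {C}  = ᶜ of {A, B}
  {B, C}  = ᶜ of {A}
  — 6 sets.
Iteration 2 adds 1:
  {A, C}  = {C} ∪ {A}
  — 7 sets.
Iteration 3: 1 new —
  {B}  = ᶜ of {A, C}
  — 8 sets.
Iteration 4: already closed under ᶜ and ∪.

σ(𝒜) = { {}, {A}, {B}, {C}, {A, B}, {A, C}, {B, C}, X }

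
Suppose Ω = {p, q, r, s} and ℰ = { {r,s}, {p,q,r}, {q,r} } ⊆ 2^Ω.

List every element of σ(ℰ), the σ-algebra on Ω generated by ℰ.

σ(ℰ) = { {}, {p}, {q}, {r}, {s}, {p,q}, {p,r}, {p,s}, {q,r}, {q,s}, {r,s}, {p,q,r}, {p,q,s}, {p,r,s}, {q,r,s}, Ω }

Working:
Start: ℰ ∪ {∅, Ω} = { {}, {q,r}, {r,s}, {p,q,r}, Ω }.
Round 1 (4 new):
  {s}  = {p,q,r}ᶜ
  {p,q}  = {r,s}ᶜ
  {p,s}  = {q,r}ᶜ
  {q,r,s}  = {r,s} ∪ {q,r}
  (now 9)
Round 2. New:
  {p}  = {q,r,s}ᶜ
  {p,q,s}  = {p,q} ∪ {p,s}
  {p,r,s}  = {r,s} ∪ {p,s}
  (now 12)
Round 3. New:
  {q}  = {p,r,s}ᶜ
  {r}  = {p,q,s}ᶜ
  (now 14)
Round 4: +2 →
  {p,r}  = {r} ∪ {p}
  {q,s}  = {s} ∪ {q}
  (now 16)
Round 5: no new sets; the family is a σ-algebra.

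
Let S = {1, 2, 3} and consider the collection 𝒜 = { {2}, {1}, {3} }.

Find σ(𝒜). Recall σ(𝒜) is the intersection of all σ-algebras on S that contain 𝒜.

Start: 𝒜 ∪ {∅, S} = { {}, {1}, {2}, {3}, S }.
Iteration 1: 3 new —
  {1,2}  = S∖{3}
  {1,3}  = S∖{2}
  {2,3}  = S∖{1}
  — 8 sets.
Iteration 2: already closed under ᶜ and ∪.

σ(𝒜) = { {}, {1}, {2}, {3}, {1,2}, {1,3}, {2,3}, S }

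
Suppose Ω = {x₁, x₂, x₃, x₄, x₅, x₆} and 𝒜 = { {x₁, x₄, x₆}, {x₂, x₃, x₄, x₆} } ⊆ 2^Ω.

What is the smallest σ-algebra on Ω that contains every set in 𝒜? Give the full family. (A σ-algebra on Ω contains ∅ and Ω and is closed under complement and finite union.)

Begin from { {}, {x₁, x₄, x₆}, {x₂, x₃, x₄, x₆}, Ω } (that is, 𝒜 plus ∅ and Ω).
Round 1 adds 3:
  {x₁, x₅}  = Ω∖{x₂, x₃, x₄, x₆}
  {x₂, x₃, x₅}  = Ω∖{x₁, x₄, x₆}
  {x₁, x₂, x₃, x₄, x₆}  = {x₂, x₃, x₄, x₆} ∪ {x₁, x₄, x₆}
  [7 total]
Round 2: +4 →
  {x₅}  = Ω∖{x₁, x₂, x₃, x₄, x₆}
  {x₁, x₂, x₃, x₅}  = {x₂, x₃, x₅} ∪ {x₁, x₅}
  {x₁, x₄, x₅, x₆}  = {x₁, x₅} ∪ {x₁, x₄, x₆}
  {x₂, x₃, x₄, x₅, x₆}  = {x₂, x₃, x₅} ∪ {x₂, x₃, x₄, x₆}
  [11 total]
Round 3: 3 new —
  {x₁}  = Ω∖{x₂, x₃, x₄, x₅, x₆}
  {x₂, x₃}  = Ω∖{x₁, x₄, x₅, x₆}
  {x₄, x₆}  = Ω∖{x₁, x₂, x₃, x₅}
  [14 total]
Round 4. New:
  {x₁, x₂, x₃}  = {x₂, x₃} ∪ {x₁}
  {x₄, x₅, x₆}  = {x₄, x₆} ∪ {x₅}
  [16 total]
Round 5: closed — nothing new.

|σ(𝒜)| = 16.  σ(𝒜) = { {}, {x₁}, {x₅}, {x₁, x₅}, {x₂, x₃}, {x₄, x₆}, {x₁, x₂, x₃}, {x₁, x₄, x₆}, {x₂, x₃, x₅}, {x₄, x₅, x₆}, {x₁, x₂, x₃, x₅}, {x₁, x₄, x₅, x₆}, {x₂, x₃, x₄, x₆}, {x₁, x₂, x₃, x₄, x₆}, {x₂, x₃, x₄, x₅, x₆}, Ω }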